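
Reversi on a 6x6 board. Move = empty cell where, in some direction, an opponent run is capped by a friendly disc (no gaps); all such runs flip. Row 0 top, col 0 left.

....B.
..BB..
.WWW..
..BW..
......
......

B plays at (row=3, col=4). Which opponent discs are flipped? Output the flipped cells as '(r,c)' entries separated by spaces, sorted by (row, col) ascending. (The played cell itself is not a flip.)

Answer: (2,3) (3,3)

Derivation:
Dir NW: opp run (2,3) capped by B -> flip
Dir N: first cell '.' (not opp) -> no flip
Dir NE: first cell '.' (not opp) -> no flip
Dir W: opp run (3,3) capped by B -> flip
Dir E: first cell '.' (not opp) -> no flip
Dir SW: first cell '.' (not opp) -> no flip
Dir S: first cell '.' (not opp) -> no flip
Dir SE: first cell '.' (not opp) -> no flip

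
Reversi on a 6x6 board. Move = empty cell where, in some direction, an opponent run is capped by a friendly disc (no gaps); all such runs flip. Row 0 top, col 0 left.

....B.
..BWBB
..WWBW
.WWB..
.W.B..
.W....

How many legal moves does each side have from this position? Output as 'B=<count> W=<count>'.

-- B to move --
(0,2): flips 1 -> legal
(0,3): flips 2 -> legal
(1,1): flips 1 -> legal
(2,0): no bracket -> illegal
(2,1): flips 3 -> legal
(3,0): flips 2 -> legal
(3,4): flips 1 -> legal
(3,5): flips 1 -> legal
(4,0): flips 3 -> legal
(4,2): flips 2 -> legal
(5,0): flips 3 -> legal
(5,2): no bracket -> illegal
B mobility = 10
-- W to move --
(0,1): flips 1 -> legal
(0,2): flips 1 -> legal
(0,3): flips 1 -> legal
(0,5): flips 2 -> legal
(1,1): flips 1 -> legal
(2,1): no bracket -> illegal
(3,4): flips 1 -> legal
(3,5): flips 1 -> legal
(4,2): no bracket -> illegal
(4,4): flips 1 -> legal
(5,2): no bracket -> illegal
(5,3): flips 2 -> legal
(5,4): flips 1 -> legal
W mobility = 10

Answer: B=10 W=10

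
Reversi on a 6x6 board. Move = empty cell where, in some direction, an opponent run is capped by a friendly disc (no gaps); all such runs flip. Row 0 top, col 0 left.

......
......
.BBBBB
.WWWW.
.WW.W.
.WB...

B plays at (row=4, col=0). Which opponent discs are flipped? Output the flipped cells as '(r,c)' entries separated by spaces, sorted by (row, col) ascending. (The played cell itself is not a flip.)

Answer: (3,1)

Derivation:
Dir NW: edge -> no flip
Dir N: first cell '.' (not opp) -> no flip
Dir NE: opp run (3,1) capped by B -> flip
Dir W: edge -> no flip
Dir E: opp run (4,1) (4,2), next='.' -> no flip
Dir SW: edge -> no flip
Dir S: first cell '.' (not opp) -> no flip
Dir SE: opp run (5,1), next=edge -> no flip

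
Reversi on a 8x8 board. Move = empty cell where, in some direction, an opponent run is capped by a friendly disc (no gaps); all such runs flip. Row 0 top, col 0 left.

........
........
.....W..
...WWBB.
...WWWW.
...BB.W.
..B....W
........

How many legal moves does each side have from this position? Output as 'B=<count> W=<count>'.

Answer: B=8 W=9

Derivation:
-- B to move --
(1,4): flips 1 -> legal
(1,5): flips 1 -> legal
(1,6): no bracket -> illegal
(2,2): no bracket -> illegal
(2,3): flips 2 -> legal
(2,4): flips 2 -> legal
(2,6): no bracket -> illegal
(3,2): flips 3 -> legal
(3,7): no bracket -> illegal
(4,2): no bracket -> illegal
(4,7): no bracket -> illegal
(5,2): no bracket -> illegal
(5,5): flips 1 -> legal
(5,7): flips 1 -> legal
(6,5): no bracket -> illegal
(6,6): flips 2 -> legal
(7,6): no bracket -> illegal
(7,7): no bracket -> illegal
B mobility = 8
-- W to move --
(2,4): flips 1 -> legal
(2,6): flips 2 -> legal
(2,7): flips 1 -> legal
(3,7): flips 2 -> legal
(4,2): no bracket -> illegal
(4,7): flips 1 -> legal
(5,1): no bracket -> illegal
(5,2): no bracket -> illegal
(5,5): no bracket -> illegal
(6,1): no bracket -> illegal
(6,3): flips 2 -> legal
(6,4): flips 1 -> legal
(6,5): flips 1 -> legal
(7,1): flips 2 -> legal
(7,2): no bracket -> illegal
(7,3): no bracket -> illegal
W mobility = 9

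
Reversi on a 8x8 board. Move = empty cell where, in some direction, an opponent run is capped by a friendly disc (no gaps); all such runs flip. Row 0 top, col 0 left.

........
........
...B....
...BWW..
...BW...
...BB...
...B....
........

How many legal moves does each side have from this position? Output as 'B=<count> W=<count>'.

-- B to move --
(2,4): flips 2 -> legal
(2,5): flips 1 -> legal
(2,6): flips 2 -> legal
(3,6): flips 2 -> legal
(4,5): flips 2 -> legal
(4,6): no bracket -> illegal
(5,5): flips 1 -> legal
B mobility = 6
-- W to move --
(1,2): flips 1 -> legal
(1,3): no bracket -> illegal
(1,4): no bracket -> illegal
(2,2): flips 1 -> legal
(2,4): no bracket -> illegal
(3,2): flips 1 -> legal
(4,2): flips 1 -> legal
(4,5): no bracket -> illegal
(5,2): flips 1 -> legal
(5,5): no bracket -> illegal
(6,2): flips 1 -> legal
(6,4): flips 1 -> legal
(6,5): no bracket -> illegal
(7,2): no bracket -> illegal
(7,3): no bracket -> illegal
(7,4): no bracket -> illegal
W mobility = 7

Answer: B=6 W=7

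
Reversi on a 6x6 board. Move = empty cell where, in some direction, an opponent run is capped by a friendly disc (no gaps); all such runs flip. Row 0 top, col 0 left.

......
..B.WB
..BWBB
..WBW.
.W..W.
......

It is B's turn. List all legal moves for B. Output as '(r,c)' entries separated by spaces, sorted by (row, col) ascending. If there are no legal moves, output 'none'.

(0,3): flips 1 -> legal
(0,4): flips 1 -> legal
(0,5): no bracket -> illegal
(1,3): flips 2 -> legal
(2,1): no bracket -> illegal
(3,0): no bracket -> illegal
(3,1): flips 1 -> legal
(3,5): flips 1 -> legal
(4,0): no bracket -> illegal
(4,2): flips 1 -> legal
(4,3): flips 1 -> legal
(4,5): flips 2 -> legal
(5,0): no bracket -> illegal
(5,1): no bracket -> illegal
(5,2): no bracket -> illegal
(5,3): no bracket -> illegal
(5,4): flips 2 -> legal
(5,5): flips 1 -> legal

Answer: (0,3) (0,4) (1,3) (3,1) (3,5) (4,2) (4,3) (4,5) (5,4) (5,5)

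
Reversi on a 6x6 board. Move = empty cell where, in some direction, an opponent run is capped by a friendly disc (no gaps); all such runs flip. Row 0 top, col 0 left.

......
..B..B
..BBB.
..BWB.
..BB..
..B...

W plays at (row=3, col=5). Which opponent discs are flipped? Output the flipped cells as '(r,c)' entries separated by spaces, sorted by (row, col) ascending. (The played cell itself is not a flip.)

Answer: (3,4)

Derivation:
Dir NW: opp run (2,4), next='.' -> no flip
Dir N: first cell '.' (not opp) -> no flip
Dir NE: edge -> no flip
Dir W: opp run (3,4) capped by W -> flip
Dir E: edge -> no flip
Dir SW: first cell '.' (not opp) -> no flip
Dir S: first cell '.' (not opp) -> no flip
Dir SE: edge -> no flip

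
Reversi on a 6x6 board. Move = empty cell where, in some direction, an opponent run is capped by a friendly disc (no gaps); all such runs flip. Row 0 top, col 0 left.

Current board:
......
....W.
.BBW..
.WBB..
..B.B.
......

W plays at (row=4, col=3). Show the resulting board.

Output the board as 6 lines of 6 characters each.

Answer: ......
....W.
.BBW..
.WBW..
..BWB.
......

Derivation:
Place W at (4,3); scan 8 dirs for brackets.
Dir NW: opp run (3,2) (2,1), next='.' -> no flip
Dir N: opp run (3,3) capped by W -> flip
Dir NE: first cell '.' (not opp) -> no flip
Dir W: opp run (4,2), next='.' -> no flip
Dir E: opp run (4,4), next='.' -> no flip
Dir SW: first cell '.' (not opp) -> no flip
Dir S: first cell '.' (not opp) -> no flip
Dir SE: first cell '.' (not opp) -> no flip
All flips: (3,3)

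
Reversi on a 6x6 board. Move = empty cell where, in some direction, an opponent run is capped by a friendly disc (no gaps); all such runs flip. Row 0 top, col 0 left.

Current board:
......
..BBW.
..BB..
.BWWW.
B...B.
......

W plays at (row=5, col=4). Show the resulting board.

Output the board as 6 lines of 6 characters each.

Answer: ......
..BBW.
..BB..
.BWWW.
B...W.
....W.

Derivation:
Place W at (5,4); scan 8 dirs for brackets.
Dir NW: first cell '.' (not opp) -> no flip
Dir N: opp run (4,4) capped by W -> flip
Dir NE: first cell '.' (not opp) -> no flip
Dir W: first cell '.' (not opp) -> no flip
Dir E: first cell '.' (not opp) -> no flip
Dir SW: edge -> no flip
Dir S: edge -> no flip
Dir SE: edge -> no flip
All flips: (4,4)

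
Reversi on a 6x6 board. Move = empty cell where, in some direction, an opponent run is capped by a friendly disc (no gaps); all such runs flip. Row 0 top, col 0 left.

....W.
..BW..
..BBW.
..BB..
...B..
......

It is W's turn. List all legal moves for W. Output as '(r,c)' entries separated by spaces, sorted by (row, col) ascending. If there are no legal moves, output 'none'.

(0,1): no bracket -> illegal
(0,2): no bracket -> illegal
(0,3): no bracket -> illegal
(1,1): flips 1 -> legal
(1,4): no bracket -> illegal
(2,1): flips 2 -> legal
(3,1): flips 1 -> legal
(3,4): no bracket -> illegal
(4,1): no bracket -> illegal
(4,2): flips 1 -> legal
(4,4): no bracket -> illegal
(5,2): no bracket -> illegal
(5,3): flips 3 -> legal
(5,4): no bracket -> illegal

Answer: (1,1) (2,1) (3,1) (4,2) (5,3)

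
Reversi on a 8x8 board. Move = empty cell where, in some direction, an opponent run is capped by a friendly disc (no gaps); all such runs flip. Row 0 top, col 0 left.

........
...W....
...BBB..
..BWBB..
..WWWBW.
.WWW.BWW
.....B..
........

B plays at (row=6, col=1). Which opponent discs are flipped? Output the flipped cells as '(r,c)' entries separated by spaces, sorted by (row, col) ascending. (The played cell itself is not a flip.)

Answer: (4,3) (5,2)

Derivation:
Dir NW: first cell '.' (not opp) -> no flip
Dir N: opp run (5,1), next='.' -> no flip
Dir NE: opp run (5,2) (4,3) capped by B -> flip
Dir W: first cell '.' (not opp) -> no flip
Dir E: first cell '.' (not opp) -> no flip
Dir SW: first cell '.' (not opp) -> no flip
Dir S: first cell '.' (not opp) -> no flip
Dir SE: first cell '.' (not opp) -> no flip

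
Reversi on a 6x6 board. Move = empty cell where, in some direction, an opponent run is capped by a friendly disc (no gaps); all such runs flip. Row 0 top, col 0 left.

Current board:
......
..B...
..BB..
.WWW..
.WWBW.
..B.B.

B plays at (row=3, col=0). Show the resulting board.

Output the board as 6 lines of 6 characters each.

Answer: ......
..B...
..BB..
BWWW..
.BWBW.
..B.B.

Derivation:
Place B at (3,0); scan 8 dirs for brackets.
Dir NW: edge -> no flip
Dir N: first cell '.' (not opp) -> no flip
Dir NE: first cell '.' (not opp) -> no flip
Dir W: edge -> no flip
Dir E: opp run (3,1) (3,2) (3,3), next='.' -> no flip
Dir SW: edge -> no flip
Dir S: first cell '.' (not opp) -> no flip
Dir SE: opp run (4,1) capped by B -> flip
All flips: (4,1)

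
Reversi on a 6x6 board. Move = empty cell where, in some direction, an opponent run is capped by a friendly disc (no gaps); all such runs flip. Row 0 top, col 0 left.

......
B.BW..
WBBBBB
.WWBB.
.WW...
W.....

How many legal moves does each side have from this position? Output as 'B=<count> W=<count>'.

Answer: B=9 W=7

Derivation:
-- B to move --
(0,2): flips 1 -> legal
(0,3): flips 1 -> legal
(0,4): flips 1 -> legal
(1,1): no bracket -> illegal
(1,4): flips 1 -> legal
(3,0): flips 3 -> legal
(4,0): flips 1 -> legal
(4,3): flips 1 -> legal
(5,1): flips 3 -> legal
(5,2): flips 2 -> legal
(5,3): no bracket -> illegal
B mobility = 9
-- W to move --
(0,0): flips 1 -> legal
(0,1): no bracket -> illegal
(0,2): flips 2 -> legal
(0,3): no bracket -> illegal
(1,1): flips 2 -> legal
(1,4): flips 1 -> legal
(1,5): flips 2 -> legal
(3,0): no bracket -> illegal
(3,5): flips 3 -> legal
(4,3): flips 2 -> legal
(4,4): no bracket -> illegal
(4,5): no bracket -> illegal
W mobility = 7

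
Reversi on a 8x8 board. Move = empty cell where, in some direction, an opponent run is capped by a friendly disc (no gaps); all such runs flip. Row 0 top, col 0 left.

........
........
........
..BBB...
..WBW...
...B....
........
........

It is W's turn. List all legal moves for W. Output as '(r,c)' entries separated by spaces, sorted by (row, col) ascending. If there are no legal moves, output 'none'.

Answer: (2,2) (2,4) (6,2) (6,4)

Derivation:
(2,1): no bracket -> illegal
(2,2): flips 2 -> legal
(2,3): no bracket -> illegal
(2,4): flips 2 -> legal
(2,5): no bracket -> illegal
(3,1): no bracket -> illegal
(3,5): no bracket -> illegal
(4,1): no bracket -> illegal
(4,5): no bracket -> illegal
(5,2): no bracket -> illegal
(5,4): no bracket -> illegal
(6,2): flips 1 -> legal
(6,3): no bracket -> illegal
(6,4): flips 1 -> legal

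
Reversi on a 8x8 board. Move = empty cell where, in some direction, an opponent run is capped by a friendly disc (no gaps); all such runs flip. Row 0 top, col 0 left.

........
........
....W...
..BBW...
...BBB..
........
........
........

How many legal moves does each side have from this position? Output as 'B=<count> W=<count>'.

-- B to move --
(1,3): no bracket -> illegal
(1,4): flips 2 -> legal
(1,5): flips 1 -> legal
(2,3): flips 1 -> legal
(2,5): flips 1 -> legal
(3,5): flips 1 -> legal
B mobility = 5
-- W to move --
(2,1): no bracket -> illegal
(2,2): no bracket -> illegal
(2,3): no bracket -> illegal
(3,1): flips 2 -> legal
(3,5): no bracket -> illegal
(3,6): no bracket -> illegal
(4,1): no bracket -> illegal
(4,2): flips 1 -> legal
(4,6): no bracket -> illegal
(5,2): flips 1 -> legal
(5,3): no bracket -> illegal
(5,4): flips 1 -> legal
(5,5): no bracket -> illegal
(5,6): flips 1 -> legal
W mobility = 5

Answer: B=5 W=5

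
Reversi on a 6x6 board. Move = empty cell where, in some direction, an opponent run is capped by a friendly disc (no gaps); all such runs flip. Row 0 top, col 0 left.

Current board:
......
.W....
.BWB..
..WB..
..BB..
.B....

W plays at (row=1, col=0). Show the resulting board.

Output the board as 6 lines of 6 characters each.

Answer: ......
WW....
.WWB..
..WB..
..BB..
.B....

Derivation:
Place W at (1,0); scan 8 dirs for brackets.
Dir NW: edge -> no flip
Dir N: first cell '.' (not opp) -> no flip
Dir NE: first cell '.' (not opp) -> no flip
Dir W: edge -> no flip
Dir E: first cell 'W' (not opp) -> no flip
Dir SW: edge -> no flip
Dir S: first cell '.' (not opp) -> no flip
Dir SE: opp run (2,1) capped by W -> flip
All flips: (2,1)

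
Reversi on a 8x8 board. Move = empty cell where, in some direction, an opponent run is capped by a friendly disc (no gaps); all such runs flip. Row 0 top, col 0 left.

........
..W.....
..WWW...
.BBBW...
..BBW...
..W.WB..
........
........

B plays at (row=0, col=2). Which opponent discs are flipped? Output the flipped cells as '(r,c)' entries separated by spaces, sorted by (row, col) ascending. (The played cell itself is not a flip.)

Answer: (1,2) (2,2)

Derivation:
Dir NW: edge -> no flip
Dir N: edge -> no flip
Dir NE: edge -> no flip
Dir W: first cell '.' (not opp) -> no flip
Dir E: first cell '.' (not opp) -> no flip
Dir SW: first cell '.' (not opp) -> no flip
Dir S: opp run (1,2) (2,2) capped by B -> flip
Dir SE: first cell '.' (not opp) -> no flip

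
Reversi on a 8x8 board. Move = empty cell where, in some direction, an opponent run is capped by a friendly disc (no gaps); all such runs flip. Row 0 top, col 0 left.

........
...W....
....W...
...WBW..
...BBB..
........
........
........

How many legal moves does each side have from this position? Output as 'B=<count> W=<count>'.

Answer: B=7 W=3

Derivation:
-- B to move --
(0,2): no bracket -> illegal
(0,3): no bracket -> illegal
(0,4): no bracket -> illegal
(1,2): no bracket -> illegal
(1,4): flips 1 -> legal
(1,5): no bracket -> illegal
(2,2): flips 1 -> legal
(2,3): flips 1 -> legal
(2,5): flips 1 -> legal
(2,6): flips 1 -> legal
(3,2): flips 1 -> legal
(3,6): flips 1 -> legal
(4,2): no bracket -> illegal
(4,6): no bracket -> illegal
B mobility = 7
-- W to move --
(2,3): no bracket -> illegal
(2,5): no bracket -> illegal
(3,2): no bracket -> illegal
(3,6): no bracket -> illegal
(4,2): no bracket -> illegal
(4,6): no bracket -> illegal
(5,2): no bracket -> illegal
(5,3): flips 2 -> legal
(5,4): flips 2 -> legal
(5,5): flips 2 -> legal
(5,6): no bracket -> illegal
W mobility = 3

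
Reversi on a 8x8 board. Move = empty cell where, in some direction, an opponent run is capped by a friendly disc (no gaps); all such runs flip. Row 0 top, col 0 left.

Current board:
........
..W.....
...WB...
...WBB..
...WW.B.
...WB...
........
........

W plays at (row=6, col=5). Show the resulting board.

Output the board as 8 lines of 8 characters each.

Place W at (6,5); scan 8 dirs for brackets.
Dir NW: opp run (5,4) capped by W -> flip
Dir N: first cell '.' (not opp) -> no flip
Dir NE: first cell '.' (not opp) -> no flip
Dir W: first cell '.' (not opp) -> no flip
Dir E: first cell '.' (not opp) -> no flip
Dir SW: first cell '.' (not opp) -> no flip
Dir S: first cell '.' (not opp) -> no flip
Dir SE: first cell '.' (not opp) -> no flip
All flips: (5,4)

Answer: ........
..W.....
...WB...
...WBB..
...WW.B.
...WW...
.....W..
........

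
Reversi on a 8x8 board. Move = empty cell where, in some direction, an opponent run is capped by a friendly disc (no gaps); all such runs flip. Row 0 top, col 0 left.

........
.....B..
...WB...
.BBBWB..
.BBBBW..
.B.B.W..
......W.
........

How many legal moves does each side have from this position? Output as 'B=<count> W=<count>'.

Answer: B=7 W=10

Derivation:
-- B to move --
(1,2): no bracket -> illegal
(1,3): flips 1 -> legal
(1,4): flips 1 -> legal
(2,2): flips 1 -> legal
(2,5): flips 1 -> legal
(3,6): no bracket -> illegal
(4,6): flips 1 -> legal
(5,4): no bracket -> illegal
(5,6): no bracket -> illegal
(5,7): no bracket -> illegal
(6,4): no bracket -> illegal
(6,5): flips 2 -> legal
(6,7): no bracket -> illegal
(7,5): no bracket -> illegal
(7,6): no bracket -> illegal
(7,7): flips 2 -> legal
B mobility = 7
-- W to move --
(0,4): no bracket -> illegal
(0,5): no bracket -> illegal
(0,6): no bracket -> illegal
(1,3): no bracket -> illegal
(1,4): flips 1 -> legal
(1,6): no bracket -> illegal
(2,0): no bracket -> illegal
(2,1): no bracket -> illegal
(2,2): flips 2 -> legal
(2,5): flips 2 -> legal
(2,6): no bracket -> illegal
(3,0): flips 3 -> legal
(3,6): flips 1 -> legal
(4,0): flips 4 -> legal
(4,6): no bracket -> illegal
(5,0): flips 2 -> legal
(5,2): flips 1 -> legal
(5,4): flips 1 -> legal
(6,0): no bracket -> illegal
(6,1): no bracket -> illegal
(6,2): no bracket -> illegal
(6,3): flips 3 -> legal
(6,4): no bracket -> illegal
W mobility = 10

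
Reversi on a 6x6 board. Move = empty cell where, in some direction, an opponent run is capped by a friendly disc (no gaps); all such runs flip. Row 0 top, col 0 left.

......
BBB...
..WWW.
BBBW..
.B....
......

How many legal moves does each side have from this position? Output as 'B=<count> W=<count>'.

-- B to move --
(1,3): flips 1 -> legal
(1,4): flips 1 -> legal
(1,5): no bracket -> illegal
(2,1): no bracket -> illegal
(2,5): no bracket -> illegal
(3,4): flips 2 -> legal
(3,5): no bracket -> illegal
(4,2): no bracket -> illegal
(4,3): no bracket -> illegal
(4,4): flips 2 -> legal
B mobility = 4
-- W to move --
(0,0): flips 1 -> legal
(0,1): flips 1 -> legal
(0,2): flips 1 -> legal
(0,3): no bracket -> illegal
(1,3): no bracket -> illegal
(2,0): no bracket -> illegal
(2,1): no bracket -> illegal
(4,0): flips 1 -> legal
(4,2): flips 1 -> legal
(4,3): no bracket -> illegal
(5,0): flips 2 -> legal
(5,1): no bracket -> illegal
(5,2): no bracket -> illegal
W mobility = 6

Answer: B=4 W=6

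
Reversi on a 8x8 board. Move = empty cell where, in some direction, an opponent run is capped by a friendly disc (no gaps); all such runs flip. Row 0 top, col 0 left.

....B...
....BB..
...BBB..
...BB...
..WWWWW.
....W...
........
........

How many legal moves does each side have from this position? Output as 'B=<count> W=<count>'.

-- B to move --
(3,1): no bracket -> illegal
(3,2): no bracket -> illegal
(3,5): no bracket -> illegal
(3,6): no bracket -> illegal
(3,7): no bracket -> illegal
(4,1): no bracket -> illegal
(4,7): no bracket -> illegal
(5,1): flips 1 -> legal
(5,2): flips 1 -> legal
(5,3): flips 1 -> legal
(5,5): flips 1 -> legal
(5,6): flips 1 -> legal
(5,7): no bracket -> illegal
(6,3): no bracket -> illegal
(6,4): flips 2 -> legal
(6,5): no bracket -> illegal
B mobility = 6
-- W to move --
(0,3): no bracket -> illegal
(0,5): no bracket -> illegal
(0,6): flips 3 -> legal
(1,2): flips 2 -> legal
(1,3): flips 2 -> legal
(1,6): flips 2 -> legal
(2,2): flips 1 -> legal
(2,6): no bracket -> illegal
(3,2): no bracket -> illegal
(3,5): no bracket -> illegal
(3,6): no bracket -> illegal
W mobility = 5

Answer: B=6 W=5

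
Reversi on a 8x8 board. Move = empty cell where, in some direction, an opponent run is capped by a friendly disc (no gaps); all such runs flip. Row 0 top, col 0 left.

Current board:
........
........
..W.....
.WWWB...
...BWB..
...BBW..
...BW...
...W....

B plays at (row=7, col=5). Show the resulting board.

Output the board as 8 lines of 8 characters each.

Answer: ........
........
..W.....
.WWWB...
...BWB..
...BBW..
...BB...
...W.B..

Derivation:
Place B at (7,5); scan 8 dirs for brackets.
Dir NW: opp run (6,4) capped by B -> flip
Dir N: first cell '.' (not opp) -> no flip
Dir NE: first cell '.' (not opp) -> no flip
Dir W: first cell '.' (not opp) -> no flip
Dir E: first cell '.' (not opp) -> no flip
Dir SW: edge -> no flip
Dir S: edge -> no flip
Dir SE: edge -> no flip
All flips: (6,4)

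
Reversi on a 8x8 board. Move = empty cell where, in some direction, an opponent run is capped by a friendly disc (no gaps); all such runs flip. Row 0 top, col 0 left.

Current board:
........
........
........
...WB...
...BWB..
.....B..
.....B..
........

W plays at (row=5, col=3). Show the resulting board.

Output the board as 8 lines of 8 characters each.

Place W at (5,3); scan 8 dirs for brackets.
Dir NW: first cell '.' (not opp) -> no flip
Dir N: opp run (4,3) capped by W -> flip
Dir NE: first cell 'W' (not opp) -> no flip
Dir W: first cell '.' (not opp) -> no flip
Dir E: first cell '.' (not opp) -> no flip
Dir SW: first cell '.' (not opp) -> no flip
Dir S: first cell '.' (not opp) -> no flip
Dir SE: first cell '.' (not opp) -> no flip
All flips: (4,3)

Answer: ........
........
........
...WB...
...WWB..
...W.B..
.....B..
........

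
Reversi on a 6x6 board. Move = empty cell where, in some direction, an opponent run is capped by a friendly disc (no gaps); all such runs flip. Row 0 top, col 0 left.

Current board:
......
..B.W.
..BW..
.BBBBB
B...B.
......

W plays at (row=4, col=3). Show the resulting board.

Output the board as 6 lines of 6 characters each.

Answer: ......
..B.W.
..BW..
.BBWBB
B..WB.
......

Derivation:
Place W at (4,3); scan 8 dirs for brackets.
Dir NW: opp run (3,2), next='.' -> no flip
Dir N: opp run (3,3) capped by W -> flip
Dir NE: opp run (3,4), next='.' -> no flip
Dir W: first cell '.' (not opp) -> no flip
Dir E: opp run (4,4), next='.' -> no flip
Dir SW: first cell '.' (not opp) -> no flip
Dir S: first cell '.' (not opp) -> no flip
Dir SE: first cell '.' (not opp) -> no flip
All flips: (3,3)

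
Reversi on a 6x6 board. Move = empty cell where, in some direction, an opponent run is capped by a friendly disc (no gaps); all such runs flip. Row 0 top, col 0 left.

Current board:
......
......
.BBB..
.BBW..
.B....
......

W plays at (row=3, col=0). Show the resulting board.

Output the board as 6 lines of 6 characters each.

Place W at (3,0); scan 8 dirs for brackets.
Dir NW: edge -> no flip
Dir N: first cell '.' (not opp) -> no flip
Dir NE: opp run (2,1), next='.' -> no flip
Dir W: edge -> no flip
Dir E: opp run (3,1) (3,2) capped by W -> flip
Dir SW: edge -> no flip
Dir S: first cell '.' (not opp) -> no flip
Dir SE: opp run (4,1), next='.' -> no flip
All flips: (3,1) (3,2)

Answer: ......
......
.BBB..
WWWW..
.B....
......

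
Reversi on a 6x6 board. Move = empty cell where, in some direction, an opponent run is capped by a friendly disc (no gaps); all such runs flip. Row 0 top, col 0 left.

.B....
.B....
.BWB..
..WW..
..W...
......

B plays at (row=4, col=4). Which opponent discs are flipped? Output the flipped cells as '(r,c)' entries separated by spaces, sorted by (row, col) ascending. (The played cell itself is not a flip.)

Answer: (2,2) (3,3)

Derivation:
Dir NW: opp run (3,3) (2,2) capped by B -> flip
Dir N: first cell '.' (not opp) -> no flip
Dir NE: first cell '.' (not opp) -> no flip
Dir W: first cell '.' (not opp) -> no flip
Dir E: first cell '.' (not opp) -> no flip
Dir SW: first cell '.' (not opp) -> no flip
Dir S: first cell '.' (not opp) -> no flip
Dir SE: first cell '.' (not opp) -> no flip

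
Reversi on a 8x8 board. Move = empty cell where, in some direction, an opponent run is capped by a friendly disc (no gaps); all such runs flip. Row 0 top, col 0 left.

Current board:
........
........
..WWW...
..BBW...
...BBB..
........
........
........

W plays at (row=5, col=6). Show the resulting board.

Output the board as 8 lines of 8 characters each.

Answer: ........
........
..WWW...
..BBW...
...BBW..
......W.
........
........

Derivation:
Place W at (5,6); scan 8 dirs for brackets.
Dir NW: opp run (4,5) capped by W -> flip
Dir N: first cell '.' (not opp) -> no flip
Dir NE: first cell '.' (not opp) -> no flip
Dir W: first cell '.' (not opp) -> no flip
Dir E: first cell '.' (not opp) -> no flip
Dir SW: first cell '.' (not opp) -> no flip
Dir S: first cell '.' (not opp) -> no flip
Dir SE: first cell '.' (not opp) -> no flip
All flips: (4,5)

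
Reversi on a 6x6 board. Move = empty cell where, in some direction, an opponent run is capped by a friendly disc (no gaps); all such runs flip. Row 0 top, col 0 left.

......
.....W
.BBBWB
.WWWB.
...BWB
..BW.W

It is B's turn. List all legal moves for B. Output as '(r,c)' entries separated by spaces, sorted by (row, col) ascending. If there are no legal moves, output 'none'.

Answer: (0,5) (1,4) (3,0) (4,0) (4,1) (4,2) (5,4)

Derivation:
(0,4): no bracket -> illegal
(0,5): flips 1 -> legal
(1,3): no bracket -> illegal
(1,4): flips 1 -> legal
(2,0): no bracket -> illegal
(3,0): flips 3 -> legal
(3,5): no bracket -> illegal
(4,0): flips 1 -> legal
(4,1): flips 2 -> legal
(4,2): flips 1 -> legal
(5,4): flips 2 -> legal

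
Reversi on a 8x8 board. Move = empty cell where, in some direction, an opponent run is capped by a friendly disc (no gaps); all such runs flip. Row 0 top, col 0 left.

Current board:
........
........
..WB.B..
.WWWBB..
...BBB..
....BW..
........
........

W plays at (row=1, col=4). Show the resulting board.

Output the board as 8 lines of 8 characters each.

Answer: ........
....W...
..WW.B..
.WWWBB..
...BBB..
....BW..
........
........

Derivation:
Place W at (1,4); scan 8 dirs for brackets.
Dir NW: first cell '.' (not opp) -> no flip
Dir N: first cell '.' (not opp) -> no flip
Dir NE: first cell '.' (not opp) -> no flip
Dir W: first cell '.' (not opp) -> no flip
Dir E: first cell '.' (not opp) -> no flip
Dir SW: opp run (2,3) capped by W -> flip
Dir S: first cell '.' (not opp) -> no flip
Dir SE: opp run (2,5), next='.' -> no flip
All flips: (2,3)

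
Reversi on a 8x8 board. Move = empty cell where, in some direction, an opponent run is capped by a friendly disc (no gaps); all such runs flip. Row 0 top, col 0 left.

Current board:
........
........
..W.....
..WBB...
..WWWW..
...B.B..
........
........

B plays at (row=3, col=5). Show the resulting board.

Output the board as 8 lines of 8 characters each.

Place B at (3,5); scan 8 dirs for brackets.
Dir NW: first cell '.' (not opp) -> no flip
Dir N: first cell '.' (not opp) -> no flip
Dir NE: first cell '.' (not opp) -> no flip
Dir W: first cell 'B' (not opp) -> no flip
Dir E: first cell '.' (not opp) -> no flip
Dir SW: opp run (4,4) capped by B -> flip
Dir S: opp run (4,5) capped by B -> flip
Dir SE: first cell '.' (not opp) -> no flip
All flips: (4,4) (4,5)

Answer: ........
........
..W.....
..WBBB..
..WWBB..
...B.B..
........
........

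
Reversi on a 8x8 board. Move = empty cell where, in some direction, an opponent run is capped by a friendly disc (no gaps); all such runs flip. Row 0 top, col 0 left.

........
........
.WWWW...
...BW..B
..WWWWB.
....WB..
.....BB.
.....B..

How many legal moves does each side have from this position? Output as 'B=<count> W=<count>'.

-- B to move --
(1,0): no bracket -> illegal
(1,1): flips 1 -> legal
(1,2): no bracket -> illegal
(1,3): flips 1 -> legal
(1,4): no bracket -> illegal
(1,5): flips 1 -> legal
(2,0): no bracket -> illegal
(2,5): no bracket -> illegal
(3,0): no bracket -> illegal
(3,1): no bracket -> illegal
(3,2): flips 2 -> legal
(3,5): flips 2 -> legal
(3,6): no bracket -> illegal
(4,1): flips 4 -> legal
(5,1): flips 1 -> legal
(5,2): no bracket -> illegal
(5,3): flips 2 -> legal
(5,6): no bracket -> illegal
(6,3): no bracket -> illegal
(6,4): no bracket -> illegal
B mobility = 8
-- W to move --
(2,6): no bracket -> illegal
(2,7): no bracket -> illegal
(3,2): flips 1 -> legal
(3,5): no bracket -> illegal
(3,6): no bracket -> illegal
(4,7): flips 1 -> legal
(5,6): flips 1 -> legal
(5,7): no bracket -> illegal
(6,4): no bracket -> illegal
(6,7): no bracket -> illegal
(7,4): no bracket -> illegal
(7,6): flips 1 -> legal
(7,7): flips 2 -> legal
W mobility = 5

Answer: B=8 W=5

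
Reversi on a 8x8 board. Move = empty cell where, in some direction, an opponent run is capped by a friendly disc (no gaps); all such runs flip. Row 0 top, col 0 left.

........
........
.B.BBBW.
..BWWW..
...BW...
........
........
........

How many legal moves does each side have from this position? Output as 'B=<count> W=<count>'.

-- B to move --
(1,5): no bracket -> illegal
(1,6): no bracket -> illegal
(1,7): no bracket -> illegal
(2,2): no bracket -> illegal
(2,7): flips 1 -> legal
(3,6): flips 3 -> legal
(3,7): no bracket -> illegal
(4,2): flips 1 -> legal
(4,5): flips 3 -> legal
(4,6): flips 1 -> legal
(5,3): no bracket -> illegal
(5,4): flips 2 -> legal
(5,5): no bracket -> illegal
B mobility = 6
-- W to move --
(1,0): no bracket -> illegal
(1,1): no bracket -> illegal
(1,2): flips 1 -> legal
(1,3): flips 2 -> legal
(1,4): flips 1 -> legal
(1,5): flips 2 -> legal
(1,6): flips 1 -> legal
(2,0): no bracket -> illegal
(2,2): flips 3 -> legal
(3,0): no bracket -> illegal
(3,1): flips 1 -> legal
(3,6): no bracket -> illegal
(4,1): no bracket -> illegal
(4,2): flips 1 -> legal
(5,2): flips 1 -> legal
(5,3): flips 1 -> legal
(5,4): no bracket -> illegal
W mobility = 10

Answer: B=6 W=10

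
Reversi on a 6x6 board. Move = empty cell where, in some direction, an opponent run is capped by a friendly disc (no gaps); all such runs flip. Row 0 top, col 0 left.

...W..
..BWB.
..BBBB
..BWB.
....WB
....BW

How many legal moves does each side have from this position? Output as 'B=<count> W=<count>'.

-- B to move --
(0,2): flips 1 -> legal
(0,4): flips 1 -> legal
(3,5): no bracket -> illegal
(4,2): flips 1 -> legal
(4,3): flips 2 -> legal
(5,3): no bracket -> illegal
B mobility = 4
-- W to move --
(0,1): no bracket -> illegal
(0,2): no bracket -> illegal
(0,4): flips 3 -> legal
(0,5): no bracket -> illegal
(1,1): flips 2 -> legal
(1,5): flips 2 -> legal
(2,1): flips 1 -> legal
(3,1): flips 2 -> legal
(3,5): flips 3 -> legal
(4,1): no bracket -> illegal
(4,2): no bracket -> illegal
(4,3): no bracket -> illegal
(5,3): flips 1 -> legal
W mobility = 7

Answer: B=4 W=7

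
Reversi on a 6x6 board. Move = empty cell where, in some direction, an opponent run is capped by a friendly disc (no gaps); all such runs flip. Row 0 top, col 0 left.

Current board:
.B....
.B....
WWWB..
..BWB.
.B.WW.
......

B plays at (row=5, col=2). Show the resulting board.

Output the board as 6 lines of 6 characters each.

Place B at (5,2); scan 8 dirs for brackets.
Dir NW: first cell 'B' (not opp) -> no flip
Dir N: first cell '.' (not opp) -> no flip
Dir NE: opp run (4,3) capped by B -> flip
Dir W: first cell '.' (not opp) -> no flip
Dir E: first cell '.' (not opp) -> no flip
Dir SW: edge -> no flip
Dir S: edge -> no flip
Dir SE: edge -> no flip
All flips: (4,3)

Answer: .B....
.B....
WWWB..
..BWB.
.B.BW.
..B...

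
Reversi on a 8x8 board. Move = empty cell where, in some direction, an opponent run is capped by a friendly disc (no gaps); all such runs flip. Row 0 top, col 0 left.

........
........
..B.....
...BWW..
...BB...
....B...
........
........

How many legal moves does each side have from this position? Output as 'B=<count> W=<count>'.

-- B to move --
(2,3): no bracket -> illegal
(2,4): flips 1 -> legal
(2,5): flips 1 -> legal
(2,6): flips 1 -> legal
(3,6): flips 2 -> legal
(4,5): no bracket -> illegal
(4,6): no bracket -> illegal
B mobility = 4
-- W to move --
(1,1): no bracket -> illegal
(1,2): no bracket -> illegal
(1,3): no bracket -> illegal
(2,1): no bracket -> illegal
(2,3): no bracket -> illegal
(2,4): no bracket -> illegal
(3,1): no bracket -> illegal
(3,2): flips 1 -> legal
(4,2): no bracket -> illegal
(4,5): no bracket -> illegal
(5,2): flips 1 -> legal
(5,3): flips 1 -> legal
(5,5): no bracket -> illegal
(6,3): no bracket -> illegal
(6,4): flips 2 -> legal
(6,5): no bracket -> illegal
W mobility = 4

Answer: B=4 W=4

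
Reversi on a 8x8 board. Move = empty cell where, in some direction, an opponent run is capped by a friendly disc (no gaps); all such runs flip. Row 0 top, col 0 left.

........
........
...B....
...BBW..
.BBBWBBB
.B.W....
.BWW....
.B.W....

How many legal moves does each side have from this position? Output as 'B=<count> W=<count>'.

-- B to move --
(2,4): flips 1 -> legal
(2,5): flips 1 -> legal
(2,6): flips 4 -> legal
(3,6): flips 1 -> legal
(5,2): no bracket -> illegal
(5,4): flips 1 -> legal
(5,5): flips 1 -> legal
(6,4): flips 3 -> legal
(7,2): no bracket -> illegal
(7,4): no bracket -> illegal
B mobility = 7
-- W to move --
(1,2): no bracket -> illegal
(1,3): flips 3 -> legal
(1,4): no bracket -> illegal
(2,2): flips 1 -> legal
(2,4): flips 1 -> legal
(2,5): no bracket -> illegal
(3,0): no bracket -> illegal
(3,1): flips 1 -> legal
(3,2): flips 2 -> legal
(3,6): no bracket -> illegal
(3,7): no bracket -> illegal
(4,0): flips 4 -> legal
(5,0): no bracket -> illegal
(5,2): no bracket -> illegal
(5,4): no bracket -> illegal
(5,5): flips 1 -> legal
(5,6): no bracket -> illegal
(5,7): flips 1 -> legal
(6,0): flips 1 -> legal
(7,0): no bracket -> illegal
(7,2): no bracket -> illegal
W mobility = 9

Answer: B=7 W=9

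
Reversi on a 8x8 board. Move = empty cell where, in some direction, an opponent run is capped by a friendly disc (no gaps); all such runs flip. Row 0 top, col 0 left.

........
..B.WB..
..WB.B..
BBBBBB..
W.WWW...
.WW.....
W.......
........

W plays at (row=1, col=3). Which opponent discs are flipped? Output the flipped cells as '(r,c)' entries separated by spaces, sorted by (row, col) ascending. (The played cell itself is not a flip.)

Dir NW: first cell '.' (not opp) -> no flip
Dir N: first cell '.' (not opp) -> no flip
Dir NE: first cell '.' (not opp) -> no flip
Dir W: opp run (1,2), next='.' -> no flip
Dir E: first cell 'W' (not opp) -> no flip
Dir SW: first cell 'W' (not opp) -> no flip
Dir S: opp run (2,3) (3,3) capped by W -> flip
Dir SE: first cell '.' (not opp) -> no flip

Answer: (2,3) (3,3)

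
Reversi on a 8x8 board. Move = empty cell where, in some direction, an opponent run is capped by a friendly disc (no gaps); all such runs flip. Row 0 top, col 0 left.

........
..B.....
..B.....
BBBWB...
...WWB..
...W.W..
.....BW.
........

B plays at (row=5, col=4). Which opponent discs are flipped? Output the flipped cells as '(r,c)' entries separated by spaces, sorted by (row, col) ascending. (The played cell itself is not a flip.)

Dir NW: opp run (4,3) capped by B -> flip
Dir N: opp run (4,4) capped by B -> flip
Dir NE: first cell 'B' (not opp) -> no flip
Dir W: opp run (5,3), next='.' -> no flip
Dir E: opp run (5,5), next='.' -> no flip
Dir SW: first cell '.' (not opp) -> no flip
Dir S: first cell '.' (not opp) -> no flip
Dir SE: first cell 'B' (not opp) -> no flip

Answer: (4,3) (4,4)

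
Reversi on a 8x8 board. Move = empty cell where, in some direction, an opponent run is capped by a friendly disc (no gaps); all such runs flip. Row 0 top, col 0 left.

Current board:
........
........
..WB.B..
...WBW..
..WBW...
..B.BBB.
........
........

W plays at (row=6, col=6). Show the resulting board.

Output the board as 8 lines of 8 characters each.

Answer: ........
........
..WB.B..
...WBW..
..WBW...
..B.BWB.
......W.
........

Derivation:
Place W at (6,6); scan 8 dirs for brackets.
Dir NW: opp run (5,5) capped by W -> flip
Dir N: opp run (5,6), next='.' -> no flip
Dir NE: first cell '.' (not opp) -> no flip
Dir W: first cell '.' (not opp) -> no flip
Dir E: first cell '.' (not opp) -> no flip
Dir SW: first cell '.' (not opp) -> no flip
Dir S: first cell '.' (not opp) -> no flip
Dir SE: first cell '.' (not opp) -> no flip
All flips: (5,5)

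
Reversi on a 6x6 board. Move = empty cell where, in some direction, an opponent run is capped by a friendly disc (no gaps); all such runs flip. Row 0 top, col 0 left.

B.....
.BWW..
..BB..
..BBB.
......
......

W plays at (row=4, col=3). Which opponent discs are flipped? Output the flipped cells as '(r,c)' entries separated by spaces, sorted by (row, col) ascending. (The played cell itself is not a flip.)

Dir NW: opp run (3,2), next='.' -> no flip
Dir N: opp run (3,3) (2,3) capped by W -> flip
Dir NE: opp run (3,4), next='.' -> no flip
Dir W: first cell '.' (not opp) -> no flip
Dir E: first cell '.' (not opp) -> no flip
Dir SW: first cell '.' (not opp) -> no flip
Dir S: first cell '.' (not opp) -> no flip
Dir SE: first cell '.' (not opp) -> no flip

Answer: (2,3) (3,3)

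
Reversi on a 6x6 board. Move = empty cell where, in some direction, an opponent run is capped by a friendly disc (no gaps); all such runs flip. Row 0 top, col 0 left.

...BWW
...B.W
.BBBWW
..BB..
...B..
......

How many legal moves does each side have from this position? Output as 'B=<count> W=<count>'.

Answer: B=1 W=4

Derivation:
-- B to move --
(1,4): no bracket -> illegal
(3,4): no bracket -> illegal
(3,5): flips 1 -> legal
B mobility = 1
-- W to move --
(0,2): flips 2 -> legal
(1,0): no bracket -> illegal
(1,1): no bracket -> illegal
(1,2): no bracket -> illegal
(1,4): no bracket -> illegal
(2,0): flips 3 -> legal
(3,0): no bracket -> illegal
(3,1): flips 2 -> legal
(3,4): no bracket -> illegal
(4,1): no bracket -> illegal
(4,2): flips 1 -> legal
(4,4): no bracket -> illegal
(5,2): no bracket -> illegal
(5,3): no bracket -> illegal
(5,4): no bracket -> illegal
W mobility = 4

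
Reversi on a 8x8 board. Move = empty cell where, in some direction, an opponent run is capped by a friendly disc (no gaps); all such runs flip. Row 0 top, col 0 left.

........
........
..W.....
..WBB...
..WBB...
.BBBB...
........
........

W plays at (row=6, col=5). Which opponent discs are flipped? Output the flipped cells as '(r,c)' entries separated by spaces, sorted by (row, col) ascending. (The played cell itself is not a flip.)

Dir NW: opp run (5,4) (4,3) capped by W -> flip
Dir N: first cell '.' (not opp) -> no flip
Dir NE: first cell '.' (not opp) -> no flip
Dir W: first cell '.' (not opp) -> no flip
Dir E: first cell '.' (not opp) -> no flip
Dir SW: first cell '.' (not opp) -> no flip
Dir S: first cell '.' (not opp) -> no flip
Dir SE: first cell '.' (not opp) -> no flip

Answer: (4,3) (5,4)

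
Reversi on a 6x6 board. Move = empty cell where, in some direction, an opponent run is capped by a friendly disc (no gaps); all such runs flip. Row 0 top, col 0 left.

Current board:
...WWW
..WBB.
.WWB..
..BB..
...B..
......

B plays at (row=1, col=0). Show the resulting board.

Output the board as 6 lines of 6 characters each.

Place B at (1,0); scan 8 dirs for brackets.
Dir NW: edge -> no flip
Dir N: first cell '.' (not opp) -> no flip
Dir NE: first cell '.' (not opp) -> no flip
Dir W: edge -> no flip
Dir E: first cell '.' (not opp) -> no flip
Dir SW: edge -> no flip
Dir S: first cell '.' (not opp) -> no flip
Dir SE: opp run (2,1) capped by B -> flip
All flips: (2,1)

Answer: ...WWW
B.WBB.
.BWB..
..BB..
...B..
......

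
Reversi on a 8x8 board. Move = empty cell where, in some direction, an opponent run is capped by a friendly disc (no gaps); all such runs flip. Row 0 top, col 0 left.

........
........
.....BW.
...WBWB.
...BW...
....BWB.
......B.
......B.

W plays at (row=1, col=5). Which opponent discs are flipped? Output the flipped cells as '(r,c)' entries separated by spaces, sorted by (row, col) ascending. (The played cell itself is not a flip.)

Dir NW: first cell '.' (not opp) -> no flip
Dir N: first cell '.' (not opp) -> no flip
Dir NE: first cell '.' (not opp) -> no flip
Dir W: first cell '.' (not opp) -> no flip
Dir E: first cell '.' (not opp) -> no flip
Dir SW: first cell '.' (not opp) -> no flip
Dir S: opp run (2,5) capped by W -> flip
Dir SE: first cell 'W' (not opp) -> no flip

Answer: (2,5)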